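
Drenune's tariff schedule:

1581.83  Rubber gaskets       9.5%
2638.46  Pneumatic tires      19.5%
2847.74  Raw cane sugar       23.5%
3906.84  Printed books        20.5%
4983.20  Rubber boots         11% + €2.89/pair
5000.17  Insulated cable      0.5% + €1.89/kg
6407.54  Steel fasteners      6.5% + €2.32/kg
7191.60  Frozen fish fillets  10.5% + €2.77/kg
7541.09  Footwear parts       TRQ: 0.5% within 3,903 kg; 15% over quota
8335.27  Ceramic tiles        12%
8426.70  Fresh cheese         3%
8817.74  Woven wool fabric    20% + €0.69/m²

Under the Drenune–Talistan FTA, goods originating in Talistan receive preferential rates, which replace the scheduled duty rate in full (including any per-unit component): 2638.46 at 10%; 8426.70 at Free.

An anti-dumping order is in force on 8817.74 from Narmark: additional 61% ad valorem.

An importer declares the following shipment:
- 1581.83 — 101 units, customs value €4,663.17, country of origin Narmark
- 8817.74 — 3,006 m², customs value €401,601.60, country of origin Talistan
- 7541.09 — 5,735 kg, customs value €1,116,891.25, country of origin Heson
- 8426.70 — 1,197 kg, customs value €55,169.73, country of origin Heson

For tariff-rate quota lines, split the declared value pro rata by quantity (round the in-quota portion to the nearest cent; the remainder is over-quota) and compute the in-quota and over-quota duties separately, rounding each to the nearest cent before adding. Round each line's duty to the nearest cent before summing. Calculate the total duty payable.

€141,810.40

Line 1 (1581.83, Narmark, 101 units, €4,663.17):
Base rate for 1581.83 is 9.5%.
Duty = €4,663.17 × 9.5% = €443.00.
Line 2 (8817.74, Talistan, 3,006 m², €401,601.60):
Base rate for 8817.74 is 20% + €0.69/m².
Origin Talistan is the FTA partner but 8817.74 is not on the preference list; base rate stands.
The additional-duty order on 8817.74 targets Narmark, not Talistan; it does not apply.
Duty = €401,601.60 × 20% + 3,006 × €0.69 = €82,394.46.
Line 3 (7541.09, Heson, 5,735 kg, €1,116,891.25):
Code 7541.09 is under a tariff-rate quota (threshold 3,903 kg). In-quota: 3,903 kg at 0.5%; over-quota: 1,832 kg at 15%.
Pro-rata value split: in-quota = €1,116,891.25 × 3,903/5,735 = €760,109.25; over-quota = €1,116,891.25 − €760,109.25 = €356,782.00.
In-quota duty = €760,109.25 × 0.5% = €3,800.55. Over-quota duty = €356,782.00 × 15% = €53,517.30.
Line duty = €3,800.55 + €53,517.30 = €57,317.85.
Line 4 (8426.70, Heson, 1,197 kg, €55,169.73):
Base rate for 8426.70 is 3%.
8426.70 has an FTA preferential rate, but origin Heson is not Talistan; base rate stands.
Duty = €55,169.73 × 3% = €1,655.09.
Total = €443.00 + €82,394.46 + €57,317.85 + €1,655.09 = €141,810.40.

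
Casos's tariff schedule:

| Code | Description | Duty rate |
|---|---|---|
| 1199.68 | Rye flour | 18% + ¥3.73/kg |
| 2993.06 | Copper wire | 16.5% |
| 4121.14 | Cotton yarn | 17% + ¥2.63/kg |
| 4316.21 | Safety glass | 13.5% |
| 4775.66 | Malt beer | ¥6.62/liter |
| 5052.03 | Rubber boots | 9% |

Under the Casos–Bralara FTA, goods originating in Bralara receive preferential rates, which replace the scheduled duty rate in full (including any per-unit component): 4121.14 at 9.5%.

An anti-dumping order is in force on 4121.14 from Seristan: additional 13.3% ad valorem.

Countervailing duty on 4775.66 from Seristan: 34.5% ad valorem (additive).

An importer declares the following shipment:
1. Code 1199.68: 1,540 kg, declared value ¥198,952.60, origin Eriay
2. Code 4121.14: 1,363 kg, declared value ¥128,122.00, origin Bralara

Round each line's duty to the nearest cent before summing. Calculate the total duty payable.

Line 1 (1199.68, Eriay, 1,540 kg, ¥198,952.60):
Base rate for 1199.68 is 18% + ¥3.73/kg.
Duty = ¥198,952.60 × 18% + 1,540 × ¥3.73 = ¥41,555.67.
Line 2 (4121.14, Bralara, 1,363 kg, ¥128,122.00):
Base rate for 4121.14 is 17% + ¥2.63/kg.
Origin Bralara qualifies under the Casos–Bralara agreement and 4121.14 is covered: preferential rate 9.5% applies instead.
The additional-duty order on 4121.14 targets Seristan, not Bralara; it does not apply.
Duty = ¥128,122.00 × 9.5% = ¥12,171.59.
Total = ¥41,555.67 + ¥12,171.59 = ¥53,727.26.

¥53,727.26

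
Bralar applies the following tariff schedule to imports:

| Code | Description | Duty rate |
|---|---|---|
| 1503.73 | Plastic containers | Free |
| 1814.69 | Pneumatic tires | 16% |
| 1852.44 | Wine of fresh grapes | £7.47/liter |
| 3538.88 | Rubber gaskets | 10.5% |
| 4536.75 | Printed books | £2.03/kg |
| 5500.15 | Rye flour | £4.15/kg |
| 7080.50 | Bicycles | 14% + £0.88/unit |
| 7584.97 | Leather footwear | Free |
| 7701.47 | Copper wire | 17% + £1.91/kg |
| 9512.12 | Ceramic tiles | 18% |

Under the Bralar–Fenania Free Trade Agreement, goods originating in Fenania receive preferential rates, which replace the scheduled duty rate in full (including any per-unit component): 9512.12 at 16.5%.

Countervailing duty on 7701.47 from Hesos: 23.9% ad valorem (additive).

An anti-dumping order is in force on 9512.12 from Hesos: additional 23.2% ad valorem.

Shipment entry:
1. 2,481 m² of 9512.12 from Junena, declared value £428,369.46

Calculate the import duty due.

Line 1 (9512.12, Junena, 2,481 m², £428,369.46):
Base rate for 9512.12 is 18%.
9512.12 has an FTA preferential rate, but origin Junena is not Fenania; base rate stands.
The additional-duty order on 9512.12 targets Hesos, not Junena; it does not apply.
Duty = £428,369.46 × 18% = £77,106.50.

£77,106.50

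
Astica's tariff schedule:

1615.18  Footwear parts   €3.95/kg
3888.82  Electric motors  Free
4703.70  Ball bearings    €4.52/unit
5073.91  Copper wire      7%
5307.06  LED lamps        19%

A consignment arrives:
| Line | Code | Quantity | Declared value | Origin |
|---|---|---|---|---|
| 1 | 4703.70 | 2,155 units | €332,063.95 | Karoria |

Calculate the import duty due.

Line 1 (4703.70, Karoria, 2,155 units, €332,063.95):
Base rate for 4703.70 is €4.52/unit.
Duty = 2,155 × €4.52 = €9,740.60.

€9,740.60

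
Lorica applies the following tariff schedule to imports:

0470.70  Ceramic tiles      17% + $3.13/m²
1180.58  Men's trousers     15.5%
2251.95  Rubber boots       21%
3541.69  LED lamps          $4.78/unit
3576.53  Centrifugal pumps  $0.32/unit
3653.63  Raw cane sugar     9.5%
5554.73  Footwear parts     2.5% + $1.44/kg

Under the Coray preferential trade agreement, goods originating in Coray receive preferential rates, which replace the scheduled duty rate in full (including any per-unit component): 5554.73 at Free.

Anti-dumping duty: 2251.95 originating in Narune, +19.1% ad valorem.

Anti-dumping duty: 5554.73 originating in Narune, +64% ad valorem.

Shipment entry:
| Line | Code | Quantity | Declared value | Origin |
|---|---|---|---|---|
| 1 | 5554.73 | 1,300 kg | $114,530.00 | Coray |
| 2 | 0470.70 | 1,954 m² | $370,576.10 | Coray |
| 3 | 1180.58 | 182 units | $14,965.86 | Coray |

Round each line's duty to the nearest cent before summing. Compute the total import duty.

$71,433.67

Line 1 (5554.73, Coray, 1,300 kg, $114,530.00):
Base rate for 5554.73 is 2.5% + $1.44/kg.
Origin Coray qualifies under the Lorica–Coray agreement and 5554.73 is covered: preferential rate Free applies instead.
The additional-duty order on 5554.73 targets Narune, not Coray; it does not apply.
Duty = $114,530.00 × 0% = $0.00.
Line 2 (0470.70, Coray, 1,954 m², $370,576.10):
Base rate for 0470.70 is 17% + $3.13/m².
Origin Coray is the FTA partner but 0470.70 is not on the preference list; base rate stands.
Duty = $370,576.10 × 17% + 1,954 × $3.13 = $69,113.96.
Line 3 (1180.58, Coray, 182 units, $14,965.86):
Base rate for 1180.58 is 15.5%.
Origin Coray is the FTA partner but 1180.58 is not on the preference list; base rate stands.
Duty = $14,965.86 × 15.5% = $2,319.71.
Total = $0.00 + $69,113.96 + $2,319.71 = $71,433.67.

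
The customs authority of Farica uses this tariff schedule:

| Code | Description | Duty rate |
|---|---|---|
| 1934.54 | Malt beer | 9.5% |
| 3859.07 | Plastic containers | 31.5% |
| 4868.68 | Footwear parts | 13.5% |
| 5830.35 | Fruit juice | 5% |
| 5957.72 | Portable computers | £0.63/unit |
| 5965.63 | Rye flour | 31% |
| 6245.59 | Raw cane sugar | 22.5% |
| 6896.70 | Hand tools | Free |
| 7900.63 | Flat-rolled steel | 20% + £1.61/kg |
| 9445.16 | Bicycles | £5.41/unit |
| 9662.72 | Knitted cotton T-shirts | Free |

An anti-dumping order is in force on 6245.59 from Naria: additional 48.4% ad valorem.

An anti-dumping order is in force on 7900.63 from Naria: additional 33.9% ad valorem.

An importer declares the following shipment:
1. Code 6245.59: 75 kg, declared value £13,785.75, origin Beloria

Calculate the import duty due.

Line 1 (6245.59, Beloria, 75 kg, £13,785.75):
Base rate for 6245.59 is 22.5%.
The additional-duty order on 6245.59 targets Naria, not Beloria; it does not apply.
Duty = £13,785.75 × 22.5% = £3,101.79.

£3,101.79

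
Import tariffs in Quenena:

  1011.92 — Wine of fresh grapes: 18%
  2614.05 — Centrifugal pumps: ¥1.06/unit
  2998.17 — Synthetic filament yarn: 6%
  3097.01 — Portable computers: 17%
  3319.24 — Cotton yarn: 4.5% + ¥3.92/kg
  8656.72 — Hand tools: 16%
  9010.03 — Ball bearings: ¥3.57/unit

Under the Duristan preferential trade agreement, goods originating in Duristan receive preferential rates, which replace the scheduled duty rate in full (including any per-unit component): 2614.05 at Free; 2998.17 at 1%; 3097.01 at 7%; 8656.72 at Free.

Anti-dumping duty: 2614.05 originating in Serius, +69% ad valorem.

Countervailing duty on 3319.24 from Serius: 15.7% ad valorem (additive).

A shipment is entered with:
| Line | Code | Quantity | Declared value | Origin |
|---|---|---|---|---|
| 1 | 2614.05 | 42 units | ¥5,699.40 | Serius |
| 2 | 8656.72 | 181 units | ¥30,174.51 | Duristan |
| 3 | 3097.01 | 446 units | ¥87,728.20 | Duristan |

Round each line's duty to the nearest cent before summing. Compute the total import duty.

¥10,118.08

Line 1 (2614.05, Serius, 42 units, ¥5,699.40):
Base rate for 2614.05 is ¥1.06/unit.
2614.05 has an FTA preferential rate, but origin Serius is not Duristan; base rate stands.
Additional duty on 2614.05 from Serius: +69% ad valorem. Applied ad valorem rate = 69%.
Duty = ¥5,699.40 × 69% + 42 × ¥1.06 = ¥3,977.11.
Line 2 (8656.72, Duristan, 181 units, ¥30,174.51):
Base rate for 8656.72 is 16%.
Origin Duristan qualifies under the Quenena–Duristan agreement and 8656.72 is covered: preferential rate Free applies instead.
Duty = ¥30,174.51 × 0% = ¥0.00.
Line 3 (3097.01, Duristan, 446 units, ¥87,728.20):
Base rate for 3097.01 is 17%.
Origin Duristan qualifies under the Quenena–Duristan agreement and 3097.01 is covered: preferential rate 7% applies instead.
Duty = ¥87,728.20 × 7% = ¥6,140.97.
Total = ¥3,977.11 + ¥0.00 + ¥6,140.97 = ¥10,118.08.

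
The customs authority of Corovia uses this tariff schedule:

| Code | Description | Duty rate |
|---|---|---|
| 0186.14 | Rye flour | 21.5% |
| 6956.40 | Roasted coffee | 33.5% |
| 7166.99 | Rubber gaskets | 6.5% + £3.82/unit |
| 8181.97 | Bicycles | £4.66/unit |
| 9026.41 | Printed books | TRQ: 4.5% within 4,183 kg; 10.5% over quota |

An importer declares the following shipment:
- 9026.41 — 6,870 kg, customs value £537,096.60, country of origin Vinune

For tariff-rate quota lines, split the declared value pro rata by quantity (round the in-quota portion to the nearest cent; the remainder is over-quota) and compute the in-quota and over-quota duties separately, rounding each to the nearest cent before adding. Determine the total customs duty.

£36,773.52

Line 1 (9026.41, Vinune, 6,870 kg, £537,096.60):
Code 9026.41 is under a tariff-rate quota (threshold 4,183 kg). In-quota: 4,183 kg at 4.5%; over-quota: 2,687 kg at 10.5%.
Pro-rata value split: in-quota = £537,096.60 × 4,183/6,870 = £327,026.94; over-quota = £537,096.60 − £327,026.94 = £210,069.66.
In-quota duty = £327,026.94 × 4.5% = £14,716.21. Over-quota duty = £210,069.66 × 10.5% = £22,057.31.
Line duty = £14,716.21 + £22,057.31 = £36,773.52.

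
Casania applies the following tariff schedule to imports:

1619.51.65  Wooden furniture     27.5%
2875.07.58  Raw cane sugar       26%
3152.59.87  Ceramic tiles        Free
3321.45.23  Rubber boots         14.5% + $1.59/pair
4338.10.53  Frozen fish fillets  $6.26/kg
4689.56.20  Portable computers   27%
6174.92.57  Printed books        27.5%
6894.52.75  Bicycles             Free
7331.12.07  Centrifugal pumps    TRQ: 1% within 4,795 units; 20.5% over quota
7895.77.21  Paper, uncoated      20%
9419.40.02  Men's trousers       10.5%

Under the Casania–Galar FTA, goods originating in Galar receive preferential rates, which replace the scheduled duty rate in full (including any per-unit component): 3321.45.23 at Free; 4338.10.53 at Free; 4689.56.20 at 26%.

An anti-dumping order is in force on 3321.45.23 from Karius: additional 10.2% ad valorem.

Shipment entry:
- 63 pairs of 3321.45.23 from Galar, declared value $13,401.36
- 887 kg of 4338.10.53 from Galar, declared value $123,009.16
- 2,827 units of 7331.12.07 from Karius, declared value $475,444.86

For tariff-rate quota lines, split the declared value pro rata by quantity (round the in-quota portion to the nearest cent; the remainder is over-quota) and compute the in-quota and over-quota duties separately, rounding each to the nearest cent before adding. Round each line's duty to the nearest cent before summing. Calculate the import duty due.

$4,754.45

Line 1 (3321.45.23, Galar, 63 pairs, $13,401.36):
Base rate for 3321.45.23 is 14.5% + $1.59/pair.
Origin Galar qualifies under the Casania–Galar agreement and 3321.45.23 is covered: preferential rate Free applies instead.
The additional-duty order on 3321.45.23 targets Karius, not Galar; it does not apply.
Duty = $13,401.36 × 0% = $0.00.
Line 2 (4338.10.53, Galar, 887 kg, $123,009.16):
Base rate for 4338.10.53 is $6.26/kg.
Origin Galar qualifies under the Casania–Galar agreement and 4338.10.53 is covered: preferential rate Free applies instead.
Duty = $123,009.16 × 0% = $0.00.
Line 3 (7331.12.07, Karius, 2,827 units, $475,444.86):
Code 7331.12.07 is under a tariff-rate quota (threshold 4,795 units). Quantity 2,827 units is within the quota, so the in-quota rate 1% applies to the full value.
Duty = $475,444.86 × 1% = $4,754.45.
Total = $0.00 + $0.00 + $4,754.45 = $4,754.45.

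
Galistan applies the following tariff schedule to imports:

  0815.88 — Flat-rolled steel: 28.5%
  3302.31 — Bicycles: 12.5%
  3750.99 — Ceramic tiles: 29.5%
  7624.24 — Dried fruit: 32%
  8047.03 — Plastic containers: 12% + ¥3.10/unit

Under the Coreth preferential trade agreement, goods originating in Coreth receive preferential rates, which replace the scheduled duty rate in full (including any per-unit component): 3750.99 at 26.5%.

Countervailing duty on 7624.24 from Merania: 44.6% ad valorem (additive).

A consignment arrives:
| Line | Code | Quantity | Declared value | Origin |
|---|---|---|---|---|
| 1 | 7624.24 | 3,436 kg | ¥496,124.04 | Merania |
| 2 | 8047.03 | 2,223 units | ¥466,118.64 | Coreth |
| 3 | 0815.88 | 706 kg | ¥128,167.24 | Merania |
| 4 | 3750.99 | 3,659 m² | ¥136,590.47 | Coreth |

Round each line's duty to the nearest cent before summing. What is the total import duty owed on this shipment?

¥515,580.68

Line 1 (7624.24, Merania, 3,436 kg, ¥496,124.04):
Base rate for 7624.24 is 32%.
Additional duty on 7624.24 from Merania: +44.6%. Applied ad valorem rate: 32% + 44.6% = 76.6%.
Duty = ¥496,124.04 × 76.6% = ¥380,031.01.
Line 2 (8047.03, Coreth, 2,223 units, ¥466,118.64):
Base rate for 8047.03 is 12% + ¥3.10/unit.
Origin Coreth is the FTA partner but 8047.03 is not on the preference list; base rate stands.
Duty = ¥466,118.64 × 12% + 2,223 × ¥3.10 = ¥62,825.54.
Line 3 (0815.88, Merania, 706 kg, ¥128,167.24):
Base rate for 0815.88 is 28.5%.
Duty = ¥128,167.24 × 28.5% = ¥36,527.66.
Line 4 (3750.99, Coreth, 3,659 m², ¥136,590.47):
Base rate for 3750.99 is 29.5%.
Origin Coreth qualifies under the Galistan–Coreth agreement and 3750.99 is covered: preferential rate 26.5% applies instead.
Duty = ¥136,590.47 × 26.5% = ¥36,196.47.
Total = ¥380,031.01 + ¥62,825.54 + ¥36,527.66 + ¥36,196.47 = ¥515,580.68.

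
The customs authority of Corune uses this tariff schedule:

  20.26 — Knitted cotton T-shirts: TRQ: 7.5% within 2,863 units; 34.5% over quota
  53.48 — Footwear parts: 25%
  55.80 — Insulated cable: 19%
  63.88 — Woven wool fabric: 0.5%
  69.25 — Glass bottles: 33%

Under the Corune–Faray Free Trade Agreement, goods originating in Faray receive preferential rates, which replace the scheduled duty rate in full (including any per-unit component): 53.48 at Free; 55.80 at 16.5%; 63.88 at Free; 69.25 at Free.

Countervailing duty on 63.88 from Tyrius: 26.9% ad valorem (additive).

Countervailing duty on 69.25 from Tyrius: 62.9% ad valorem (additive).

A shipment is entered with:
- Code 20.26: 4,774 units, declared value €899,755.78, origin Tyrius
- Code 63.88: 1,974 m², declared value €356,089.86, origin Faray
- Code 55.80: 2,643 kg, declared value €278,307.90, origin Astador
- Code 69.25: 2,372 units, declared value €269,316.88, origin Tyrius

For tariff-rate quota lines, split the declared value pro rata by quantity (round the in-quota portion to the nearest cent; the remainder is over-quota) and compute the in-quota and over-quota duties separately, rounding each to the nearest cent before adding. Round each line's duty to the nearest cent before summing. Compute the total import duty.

€475,879.94

Line 1 (20.26, Tyrius, 4,774 units, €899,755.78):
Code 20.26 is under a tariff-rate quota (threshold 2,863 units). In-quota: 2,863 units at 7.5%; over-quota: 1,911 units at 34.5%.
Pro-rata value split: in-quota = €899,755.78 × 2,863/4,774 = €539,589.61; over-quota = €899,755.78 − €539,589.61 = €360,166.17.
In-quota duty = €539,589.61 × 7.5% = €40,469.22. Over-quota duty = €360,166.17 × 34.5% = €124,257.33.
Line duty = €40,469.22 + €124,257.33 = €164,726.55.
Line 2 (63.88, Faray, 1,974 m², €356,089.86):
Base rate for 63.88 is 0.5%.
Origin Faray qualifies under the Corune–Faray agreement and 63.88 is covered: preferential rate Free applies instead.
The additional-duty order on 63.88 targets Tyrius, not Faray; it does not apply.
Duty = €356,089.86 × 0% = €0.00.
Line 3 (55.80, Astador, 2,643 kg, €278,307.90):
Base rate for 55.80 is 19%.
55.80 has an FTA preferential rate, but origin Astador is not Faray; base rate stands.
Duty = €278,307.90 × 19% = €52,878.50.
Line 4 (69.25, Tyrius, 2,372 units, €269,316.88):
Base rate for 69.25 is 33%.
69.25 has an FTA preferential rate, but origin Tyrius is not Faray; base rate stands.
Additional duty on 69.25 from Tyrius: +62.9%. Applied ad valorem rate: 33% + 62.9% = 95.9%.
Duty = €269,316.88 × 95.9% = €258,274.89.
Total = €164,726.55 + €0.00 + €52,878.50 + €258,274.89 = €475,879.94.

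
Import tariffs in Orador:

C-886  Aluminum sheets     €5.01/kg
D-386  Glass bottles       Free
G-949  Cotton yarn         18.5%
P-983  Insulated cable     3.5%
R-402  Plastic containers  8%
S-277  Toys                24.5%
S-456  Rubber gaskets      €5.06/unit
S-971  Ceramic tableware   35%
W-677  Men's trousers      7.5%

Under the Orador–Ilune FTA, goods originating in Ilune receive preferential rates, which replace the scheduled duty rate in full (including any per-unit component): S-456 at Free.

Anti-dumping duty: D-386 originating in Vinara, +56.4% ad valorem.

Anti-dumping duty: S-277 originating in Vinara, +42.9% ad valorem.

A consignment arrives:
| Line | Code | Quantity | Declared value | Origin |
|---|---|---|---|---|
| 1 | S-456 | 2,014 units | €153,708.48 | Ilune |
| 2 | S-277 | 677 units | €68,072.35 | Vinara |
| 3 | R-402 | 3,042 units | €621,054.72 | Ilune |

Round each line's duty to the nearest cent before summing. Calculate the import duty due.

Line 1 (S-456, Ilune, 2,014 units, €153,708.48):
Base rate for S-456 is €5.06/unit.
Origin Ilune qualifies under the Orador–Ilune agreement and S-456 is covered: preferential rate Free applies instead.
Duty = €153,708.48 × 0% = €0.00.
Line 2 (S-277, Vinara, 677 units, €68,072.35):
Base rate for S-277 is 24.5%.
Additional duty on S-277 from Vinara: +42.9%. Applied ad valorem rate: 24.5% + 42.9% = 67.4%.
Duty = €68,072.35 × 67.4% = €45,880.76.
Line 3 (R-402, Ilune, 3,042 units, €621,054.72):
Base rate for R-402 is 8%.
Origin Ilune is the FTA partner but R-402 is not on the preference list; base rate stands.
Duty = €621,054.72 × 8% = €49,684.38.
Total = €0.00 + €45,880.76 + €49,684.38 = €95,565.14.

€95,565.14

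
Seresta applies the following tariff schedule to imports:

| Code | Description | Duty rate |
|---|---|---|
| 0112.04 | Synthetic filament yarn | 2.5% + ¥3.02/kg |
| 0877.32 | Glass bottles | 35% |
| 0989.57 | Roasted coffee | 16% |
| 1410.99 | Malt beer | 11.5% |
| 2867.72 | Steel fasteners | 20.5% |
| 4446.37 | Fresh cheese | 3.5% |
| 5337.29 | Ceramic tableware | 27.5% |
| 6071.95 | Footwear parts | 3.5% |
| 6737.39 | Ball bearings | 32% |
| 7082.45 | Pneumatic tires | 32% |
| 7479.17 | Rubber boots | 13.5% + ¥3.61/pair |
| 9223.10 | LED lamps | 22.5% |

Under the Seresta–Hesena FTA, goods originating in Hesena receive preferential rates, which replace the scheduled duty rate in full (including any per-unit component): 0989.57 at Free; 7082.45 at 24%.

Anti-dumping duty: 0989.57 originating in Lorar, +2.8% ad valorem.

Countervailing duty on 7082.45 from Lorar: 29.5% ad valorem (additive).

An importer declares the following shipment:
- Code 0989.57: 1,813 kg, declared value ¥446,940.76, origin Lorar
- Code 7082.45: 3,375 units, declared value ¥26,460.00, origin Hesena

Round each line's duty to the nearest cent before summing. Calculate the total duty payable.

¥90,375.26

Line 1 (0989.57, Lorar, 1,813 kg, ¥446,940.76):
Base rate for 0989.57 is 16%.
0989.57 has an FTA preferential rate, but origin Lorar is not Hesena; base rate stands.
Additional duty on 0989.57 from Lorar: +2.8%. Applied ad valorem rate: 16% + 2.8% = 18.8%.
Duty = ¥446,940.76 × 18.8% = ¥84,024.86.
Line 2 (7082.45, Hesena, 3,375 units, ¥26,460.00):
Base rate for 7082.45 is 32%.
Origin Hesena qualifies under the Seresta–Hesena agreement and 7082.45 is covered: preferential rate 24% applies instead.
The additional-duty order on 7082.45 targets Lorar, not Hesena; it does not apply.
Duty = ¥26,460.00 × 24% = ¥6,350.40.
Total = ¥84,024.86 + ¥6,350.40 = ¥90,375.26.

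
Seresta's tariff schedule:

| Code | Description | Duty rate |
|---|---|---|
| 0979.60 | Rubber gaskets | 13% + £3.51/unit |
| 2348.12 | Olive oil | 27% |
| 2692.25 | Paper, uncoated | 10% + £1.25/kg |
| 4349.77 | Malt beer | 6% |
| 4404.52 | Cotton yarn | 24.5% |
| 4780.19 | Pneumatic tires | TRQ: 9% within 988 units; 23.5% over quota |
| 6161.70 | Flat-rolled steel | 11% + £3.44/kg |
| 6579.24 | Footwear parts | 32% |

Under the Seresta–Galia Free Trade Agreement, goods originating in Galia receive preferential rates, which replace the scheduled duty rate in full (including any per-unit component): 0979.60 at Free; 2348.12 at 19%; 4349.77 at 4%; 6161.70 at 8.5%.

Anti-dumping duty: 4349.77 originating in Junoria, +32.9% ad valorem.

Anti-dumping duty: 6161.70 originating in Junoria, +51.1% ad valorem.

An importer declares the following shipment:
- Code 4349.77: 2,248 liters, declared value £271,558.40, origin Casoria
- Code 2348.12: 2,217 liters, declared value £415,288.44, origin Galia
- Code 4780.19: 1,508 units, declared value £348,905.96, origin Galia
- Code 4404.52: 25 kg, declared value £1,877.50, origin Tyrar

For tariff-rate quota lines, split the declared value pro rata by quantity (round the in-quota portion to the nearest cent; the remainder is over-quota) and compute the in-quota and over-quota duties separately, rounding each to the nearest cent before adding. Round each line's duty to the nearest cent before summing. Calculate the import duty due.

Line 1 (4349.77, Casoria, 2,248 liters, £271,558.40):
Base rate for 4349.77 is 6%.
4349.77 has an FTA preferential rate, but origin Casoria is not Galia; base rate stands.
The additional-duty order on 4349.77 targets Junoria, not Casoria; it does not apply.
Duty = £271,558.40 × 6% = £16,293.50.
Line 2 (2348.12, Galia, 2,217 liters, £415,288.44):
Base rate for 2348.12 is 27%.
Origin Galia qualifies under the Seresta–Galia agreement and 2348.12 is covered: preferential rate 19% applies instead.
Duty = £415,288.44 × 19% = £78,904.80.
Line 3 (4780.19, Galia, 1,508 units, £348,905.96):
Code 4780.19 is under a tariff-rate quota (threshold 988 units). In-quota: 988 units at 9%; over-quota: 520 units at 23.5%.
Pro-rata value split: in-quota = £348,905.96 × 988/1,508 = £228,593.56; over-quota = £348,905.96 − £228,593.56 = £120,312.40.
In-quota duty = £228,593.56 × 9% = £20,573.42. Over-quota duty = £120,312.40 × 23.5% = £28,273.41.
Line duty = £20,573.42 + £28,273.41 = £48,846.83.
Line 4 (4404.52, Tyrar, 25 kg, £1,877.50):
Base rate for 4404.52 is 24.5%.
Duty = £1,877.50 × 24.5% = £459.99.
Total = £16,293.50 + £78,904.80 + £48,846.83 + £459.99 = £144,505.12.

£144,505.12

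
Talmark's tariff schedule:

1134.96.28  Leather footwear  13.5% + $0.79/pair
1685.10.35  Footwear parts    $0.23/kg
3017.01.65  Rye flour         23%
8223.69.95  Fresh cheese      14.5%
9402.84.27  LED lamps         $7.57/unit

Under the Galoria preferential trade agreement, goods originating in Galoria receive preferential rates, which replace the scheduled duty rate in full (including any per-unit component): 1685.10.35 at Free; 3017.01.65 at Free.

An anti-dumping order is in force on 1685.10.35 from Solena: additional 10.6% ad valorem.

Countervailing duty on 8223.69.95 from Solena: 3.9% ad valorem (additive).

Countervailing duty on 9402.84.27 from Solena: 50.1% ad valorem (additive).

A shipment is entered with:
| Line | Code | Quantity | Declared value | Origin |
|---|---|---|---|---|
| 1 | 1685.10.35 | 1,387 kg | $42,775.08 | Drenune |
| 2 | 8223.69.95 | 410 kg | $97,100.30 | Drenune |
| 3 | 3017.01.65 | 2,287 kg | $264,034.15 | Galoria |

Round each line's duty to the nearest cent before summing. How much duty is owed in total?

$14,398.55

Line 1 (1685.10.35, Drenune, 1,387 kg, $42,775.08):
Base rate for 1685.10.35 is $0.23/kg.
1685.10.35 has an FTA preferential rate, but origin Drenune is not Galoria; base rate stands.
The additional-duty order on 1685.10.35 targets Solena, not Drenune; it does not apply.
Duty = 1,387 × $0.23 = $319.01.
Line 2 (8223.69.95, Drenune, 410 kg, $97,100.30):
Base rate for 8223.69.95 is 14.5%.
The additional-duty order on 8223.69.95 targets Solena, not Drenune; it does not apply.
Duty = $97,100.30 × 14.5% = $14,079.54.
Line 3 (3017.01.65, Galoria, 2,287 kg, $264,034.15):
Base rate for 3017.01.65 is 23%.
Origin Galoria qualifies under the Talmark–Galoria agreement and 3017.01.65 is covered: preferential rate Free applies instead.
Duty = $264,034.15 × 0% = $0.00.
Total = $319.01 + $14,079.54 + $0.00 = $14,398.55.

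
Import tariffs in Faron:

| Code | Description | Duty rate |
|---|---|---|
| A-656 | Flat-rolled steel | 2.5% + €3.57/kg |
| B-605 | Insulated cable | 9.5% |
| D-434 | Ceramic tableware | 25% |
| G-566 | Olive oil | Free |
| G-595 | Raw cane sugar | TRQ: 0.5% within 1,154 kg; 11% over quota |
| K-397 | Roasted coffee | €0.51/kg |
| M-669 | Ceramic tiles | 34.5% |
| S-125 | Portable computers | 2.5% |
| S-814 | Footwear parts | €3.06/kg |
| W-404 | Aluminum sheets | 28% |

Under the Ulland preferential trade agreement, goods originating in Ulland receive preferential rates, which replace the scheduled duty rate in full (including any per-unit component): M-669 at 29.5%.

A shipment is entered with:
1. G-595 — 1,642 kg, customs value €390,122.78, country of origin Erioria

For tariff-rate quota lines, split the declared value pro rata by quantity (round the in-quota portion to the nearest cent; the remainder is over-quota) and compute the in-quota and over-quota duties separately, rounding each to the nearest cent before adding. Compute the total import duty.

€14,124.72

Line 1 (G-595, Erioria, 1,642 kg, €390,122.78):
Code G-595 is under a tariff-rate quota (threshold 1,154 kg). In-quota: 1,154 kg at 0.5%; over-quota: 488 kg at 11%.
Pro-rata value split: in-quota = €390,122.78 × 1,154/1,642 = €274,178.86; over-quota = €390,122.78 − €274,178.86 = €115,943.92.
In-quota duty = €274,178.86 × 0.5% = €1,370.89. Over-quota duty = €115,943.92 × 11% = €12,753.83.
Line duty = €1,370.89 + €12,753.83 = €14,124.72.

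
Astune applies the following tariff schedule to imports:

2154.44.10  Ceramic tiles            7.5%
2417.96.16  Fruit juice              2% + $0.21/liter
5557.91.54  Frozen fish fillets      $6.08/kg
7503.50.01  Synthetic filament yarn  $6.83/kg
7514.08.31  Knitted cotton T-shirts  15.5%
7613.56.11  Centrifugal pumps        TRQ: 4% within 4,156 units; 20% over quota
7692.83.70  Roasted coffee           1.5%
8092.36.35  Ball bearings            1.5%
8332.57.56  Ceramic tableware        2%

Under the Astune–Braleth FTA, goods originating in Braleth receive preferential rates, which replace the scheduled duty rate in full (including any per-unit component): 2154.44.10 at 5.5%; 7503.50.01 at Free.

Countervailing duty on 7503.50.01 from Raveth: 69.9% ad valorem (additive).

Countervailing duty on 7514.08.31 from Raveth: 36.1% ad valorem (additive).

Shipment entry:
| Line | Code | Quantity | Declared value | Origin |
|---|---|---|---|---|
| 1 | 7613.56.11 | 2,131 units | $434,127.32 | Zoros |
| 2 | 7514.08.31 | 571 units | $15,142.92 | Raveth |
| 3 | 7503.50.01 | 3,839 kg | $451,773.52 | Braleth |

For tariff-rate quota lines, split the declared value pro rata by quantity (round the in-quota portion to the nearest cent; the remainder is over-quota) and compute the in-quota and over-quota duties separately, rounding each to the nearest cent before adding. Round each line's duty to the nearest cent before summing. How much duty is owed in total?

Line 1 (7613.56.11, Zoros, 2,131 units, $434,127.32):
Code 7613.56.11 is under a tariff-rate quota (threshold 4,156 units). Quantity 2,131 units is within the quota, so the in-quota rate 4% applies to the full value.
Duty = $434,127.32 × 4% = $17,365.09.
Line 2 (7514.08.31, Raveth, 571 units, $15,142.92):
Base rate for 7514.08.31 is 15.5%.
Additional duty on 7514.08.31 from Raveth: +36.1%. Applied ad valorem rate: 15.5% + 36.1% = 51.6%.
Duty = $15,142.92 × 51.6% = $7,813.75.
Line 3 (7503.50.01, Braleth, 3,839 kg, $451,773.52):
Base rate for 7503.50.01 is $6.83/kg.
Origin Braleth qualifies under the Astune–Braleth agreement and 7503.50.01 is covered: preferential rate Free applies instead.
The additional-duty order on 7503.50.01 targets Raveth, not Braleth; it does not apply.
Duty = $451,773.52 × 0% = $0.00.
Total = $17,365.09 + $7,813.75 + $0.00 = $25,178.84.

$25,178.84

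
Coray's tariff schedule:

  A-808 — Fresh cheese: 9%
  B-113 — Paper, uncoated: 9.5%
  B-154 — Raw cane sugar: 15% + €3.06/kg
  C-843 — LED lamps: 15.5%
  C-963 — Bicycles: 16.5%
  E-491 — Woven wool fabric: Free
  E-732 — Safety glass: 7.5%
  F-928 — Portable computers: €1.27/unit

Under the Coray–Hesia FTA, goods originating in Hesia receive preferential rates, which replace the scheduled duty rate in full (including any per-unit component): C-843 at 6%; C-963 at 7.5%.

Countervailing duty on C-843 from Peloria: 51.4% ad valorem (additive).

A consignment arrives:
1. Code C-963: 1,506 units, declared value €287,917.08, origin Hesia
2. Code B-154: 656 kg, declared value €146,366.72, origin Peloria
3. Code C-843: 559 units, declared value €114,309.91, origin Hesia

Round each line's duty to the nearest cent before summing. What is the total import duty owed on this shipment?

€52,414.74

Line 1 (C-963, Hesia, 1,506 units, €287,917.08):
Base rate for C-963 is 16.5%.
Origin Hesia qualifies under the Coray–Hesia agreement and C-963 is covered: preferential rate 7.5% applies instead.
Duty = €287,917.08 × 7.5% = €21,593.78.
Line 2 (B-154, Peloria, 656 kg, €146,366.72):
Base rate for B-154 is 15% + €3.06/kg.
Duty = €146,366.72 × 15% + 656 × €3.06 = €23,962.37.
Line 3 (C-843, Hesia, 559 units, €114,309.91):
Base rate for C-843 is 15.5%.
Origin Hesia qualifies under the Coray–Hesia agreement and C-843 is covered: preferential rate 6% applies instead.
The additional-duty order on C-843 targets Peloria, not Hesia; it does not apply.
Duty = €114,309.91 × 6% = €6,858.59.
Total = €21,593.78 + €23,962.37 + €6,858.59 = €52,414.74.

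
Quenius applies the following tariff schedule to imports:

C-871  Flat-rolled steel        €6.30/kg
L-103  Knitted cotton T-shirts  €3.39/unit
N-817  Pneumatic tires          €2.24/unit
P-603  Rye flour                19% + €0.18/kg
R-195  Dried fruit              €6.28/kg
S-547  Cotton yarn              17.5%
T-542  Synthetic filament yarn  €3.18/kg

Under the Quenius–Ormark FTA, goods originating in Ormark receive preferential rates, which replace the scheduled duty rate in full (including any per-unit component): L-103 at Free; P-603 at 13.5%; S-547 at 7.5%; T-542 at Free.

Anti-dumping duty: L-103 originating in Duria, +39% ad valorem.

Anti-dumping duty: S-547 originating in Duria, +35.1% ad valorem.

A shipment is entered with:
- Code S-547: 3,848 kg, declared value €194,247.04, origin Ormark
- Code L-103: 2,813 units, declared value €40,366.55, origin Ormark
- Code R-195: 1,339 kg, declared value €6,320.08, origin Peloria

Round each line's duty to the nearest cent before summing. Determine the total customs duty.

Line 1 (S-547, Ormark, 3,848 kg, €194,247.04):
Base rate for S-547 is 17.5%.
Origin Ormark qualifies under the Quenius–Ormark agreement and S-547 is covered: preferential rate 7.5% applies instead.
The additional-duty order on S-547 targets Duria, not Ormark; it does not apply.
Duty = €194,247.04 × 7.5% = €14,568.53.
Line 2 (L-103, Ormark, 2,813 units, €40,366.55):
Base rate for L-103 is €3.39/unit.
Origin Ormark qualifies under the Quenius–Ormark agreement and L-103 is covered: preferential rate Free applies instead.
The additional-duty order on L-103 targets Duria, not Ormark; it does not apply.
Duty = €40,366.55 × 0% = €0.00.
Line 3 (R-195, Peloria, 1,339 kg, €6,320.08):
Base rate for R-195 is €6.28/kg.
Duty = 1,339 × €6.28 = €8,408.92.
Total = €14,568.53 + €0.00 + €8,408.92 = €22,977.45.

€22,977.45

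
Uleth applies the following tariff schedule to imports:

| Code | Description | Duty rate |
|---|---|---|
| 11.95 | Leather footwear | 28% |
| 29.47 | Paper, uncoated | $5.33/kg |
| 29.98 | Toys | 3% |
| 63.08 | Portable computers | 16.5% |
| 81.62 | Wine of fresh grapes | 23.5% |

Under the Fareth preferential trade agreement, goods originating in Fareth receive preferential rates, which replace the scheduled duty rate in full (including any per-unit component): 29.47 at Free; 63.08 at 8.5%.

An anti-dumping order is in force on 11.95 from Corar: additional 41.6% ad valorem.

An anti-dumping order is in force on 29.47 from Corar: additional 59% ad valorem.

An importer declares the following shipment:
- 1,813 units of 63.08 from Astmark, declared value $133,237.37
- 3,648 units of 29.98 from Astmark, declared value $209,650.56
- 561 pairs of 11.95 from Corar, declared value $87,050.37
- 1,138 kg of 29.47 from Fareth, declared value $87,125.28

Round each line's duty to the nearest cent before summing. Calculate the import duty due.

Line 1 (63.08, Astmark, 1,813 units, $133,237.37):
Base rate for 63.08 is 16.5%.
63.08 has an FTA preferential rate, but origin Astmark is not Fareth; base rate stands.
Duty = $133,237.37 × 16.5% = $21,984.17.
Line 2 (29.98, Astmark, 3,648 units, $209,650.56):
Base rate for 29.98 is 3%.
Duty = $209,650.56 × 3% = $6,289.52.
Line 3 (11.95, Corar, 561 pairs, $87,050.37):
Base rate for 11.95 is 28%.
Additional duty on 11.95 from Corar: +41.6%. Applied ad valorem rate: 28% + 41.6% = 69.6%.
Duty = $87,050.37 × 69.6% = $60,587.06.
Line 4 (29.47, Fareth, 1,138 kg, $87,125.28):
Base rate for 29.47 is $5.33/kg.
Origin Fareth qualifies under the Uleth–Fareth agreement and 29.47 is covered: preferential rate Free applies instead.
The additional-duty order on 29.47 targets Corar, not Fareth; it does not apply.
Duty = $87,125.28 × 0% = $0.00.
Total = $21,984.17 + $6,289.52 + $60,587.06 + $0.00 = $88,860.75.

$88,860.75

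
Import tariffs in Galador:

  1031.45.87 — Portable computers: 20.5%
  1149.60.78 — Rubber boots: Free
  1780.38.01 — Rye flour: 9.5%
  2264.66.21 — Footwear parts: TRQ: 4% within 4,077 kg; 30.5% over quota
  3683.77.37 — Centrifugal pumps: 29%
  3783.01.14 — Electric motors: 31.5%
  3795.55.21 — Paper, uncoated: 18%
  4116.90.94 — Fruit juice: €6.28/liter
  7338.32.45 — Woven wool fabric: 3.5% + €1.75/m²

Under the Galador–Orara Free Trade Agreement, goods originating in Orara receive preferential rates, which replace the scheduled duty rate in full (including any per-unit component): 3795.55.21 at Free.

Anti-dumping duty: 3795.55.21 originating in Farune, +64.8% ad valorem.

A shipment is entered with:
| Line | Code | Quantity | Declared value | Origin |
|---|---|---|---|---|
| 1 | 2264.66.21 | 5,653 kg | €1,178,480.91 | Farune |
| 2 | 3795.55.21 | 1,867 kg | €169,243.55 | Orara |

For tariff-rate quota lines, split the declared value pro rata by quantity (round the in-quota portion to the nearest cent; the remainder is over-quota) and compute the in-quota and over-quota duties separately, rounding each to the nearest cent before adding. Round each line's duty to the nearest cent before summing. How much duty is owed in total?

€134,204.65

Line 1 (2264.66.21, Farune, 5,653 kg, €1,178,480.91):
Code 2264.66.21 is under a tariff-rate quota (threshold 4,077 kg). In-quota: 4,077 kg at 4%; over-quota: 1,576 kg at 30.5%.
Pro-rata value split: in-quota = €1,178,480.91 × 4,077/5,653 = €849,932.19; over-quota = €1,178,480.91 − €849,932.19 = €328,548.72.
In-quota duty = €849,932.19 × 4% = €33,997.29. Over-quota duty = €328,548.72 × 30.5% = €100,207.36.
Line duty = €33,997.29 + €100,207.36 = €134,204.65.
Line 2 (3795.55.21, Orara, 1,867 kg, €169,243.55):
Base rate for 3795.55.21 is 18%.
Origin Orara qualifies under the Galador–Orara agreement and 3795.55.21 is covered: preferential rate Free applies instead.
The additional-duty order on 3795.55.21 targets Farune, not Orara; it does not apply.
Duty = €169,243.55 × 0% = €0.00.
Total = €134,204.65 + €0.00 = €134,204.65.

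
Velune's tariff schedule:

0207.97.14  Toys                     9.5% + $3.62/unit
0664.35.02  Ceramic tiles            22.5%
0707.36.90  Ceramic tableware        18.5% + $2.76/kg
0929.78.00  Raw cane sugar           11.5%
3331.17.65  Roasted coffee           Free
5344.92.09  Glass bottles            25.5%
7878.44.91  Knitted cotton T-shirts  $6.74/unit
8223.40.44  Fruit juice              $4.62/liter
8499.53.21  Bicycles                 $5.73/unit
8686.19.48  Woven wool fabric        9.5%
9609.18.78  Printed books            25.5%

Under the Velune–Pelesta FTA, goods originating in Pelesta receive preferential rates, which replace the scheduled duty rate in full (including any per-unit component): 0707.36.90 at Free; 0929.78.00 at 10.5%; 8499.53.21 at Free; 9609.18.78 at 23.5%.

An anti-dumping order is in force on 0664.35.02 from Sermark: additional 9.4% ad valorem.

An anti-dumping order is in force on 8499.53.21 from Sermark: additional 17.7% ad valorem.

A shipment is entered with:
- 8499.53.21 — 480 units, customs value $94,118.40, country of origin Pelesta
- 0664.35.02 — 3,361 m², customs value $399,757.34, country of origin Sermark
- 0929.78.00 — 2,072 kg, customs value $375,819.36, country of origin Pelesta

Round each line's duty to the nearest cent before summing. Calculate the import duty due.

Line 1 (8499.53.21, Pelesta, 480 units, $94,118.40):
Base rate for 8499.53.21 is $5.73/unit.
Origin Pelesta qualifies under the Velune–Pelesta agreement and 8499.53.21 is covered: preferential rate Free applies instead.
The additional-duty order on 8499.53.21 targets Sermark, not Pelesta; it does not apply.
Duty = $94,118.40 × 0% = $0.00.
Line 2 (0664.35.02, Sermark, 3,361 m², $399,757.34):
Base rate for 0664.35.02 is 22.5%.
Additional duty on 0664.35.02 from Sermark: +9.4%. Applied ad valorem rate: 22.5% + 9.4% = 31.9%.
Duty = $399,757.34 × 31.9% = $127,522.59.
Line 3 (0929.78.00, Pelesta, 2,072 kg, $375,819.36):
Base rate for 0929.78.00 is 11.5%.
Origin Pelesta qualifies under the Velune–Pelesta agreement and 0929.78.00 is covered: preferential rate 10.5% applies instead.
Duty = $375,819.36 × 10.5% = $39,461.03.
Total = $0.00 + $127,522.59 + $39,461.03 = $166,983.62.

$166,983.62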